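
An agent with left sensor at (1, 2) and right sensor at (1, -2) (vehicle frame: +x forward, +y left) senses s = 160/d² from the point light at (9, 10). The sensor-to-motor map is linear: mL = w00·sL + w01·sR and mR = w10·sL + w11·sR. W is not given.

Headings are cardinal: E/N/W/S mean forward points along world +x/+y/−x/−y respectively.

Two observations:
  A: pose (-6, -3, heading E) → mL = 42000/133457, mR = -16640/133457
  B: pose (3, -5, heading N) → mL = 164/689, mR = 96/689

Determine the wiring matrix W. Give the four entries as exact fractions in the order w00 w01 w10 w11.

1 -1/2 -1 1

obs A: pose=(-6,-3,E) → sL=160/317, sR=160/421, mL=42000/133457, mR=-16640/133457
obs B: pose=(3,-5,N) → sL=8/13, sR=40/53, mL=164/689, mR=96/689
sensor matrix S = [[160/317, 160/421], [8/13, 40/53]]; det S = 13521920/91951873
solve [mL_A; mL_B] = S·[w00; w01] and [mR_A; mR_B] = S·[w10; w11]:
  w00 = 1, w01 = -1/2, w10 = -1, w11 = 1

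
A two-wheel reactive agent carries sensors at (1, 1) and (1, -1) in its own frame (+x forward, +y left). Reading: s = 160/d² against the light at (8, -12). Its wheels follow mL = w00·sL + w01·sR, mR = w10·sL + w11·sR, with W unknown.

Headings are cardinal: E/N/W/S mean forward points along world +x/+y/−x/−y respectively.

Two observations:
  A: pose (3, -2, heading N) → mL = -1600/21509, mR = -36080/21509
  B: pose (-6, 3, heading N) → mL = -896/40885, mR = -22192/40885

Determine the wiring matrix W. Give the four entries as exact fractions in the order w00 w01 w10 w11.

obs A: pose=(3,-2,N) → sL=160/157, sR=160/137, mL=-1600/21509, mR=-36080/21509
obs B: pose=(-6,3,N) → sL=160/481, sR=32/85, mL=-896/40885, mR=-22192/40885
sensor matrix S = [[160/157, 160/137], [160/481, 32/85]]; det S = -847872/175879093
solve [mL_A; mL_B] = S·[w00; w01] and [mR_A; mR_B] = S·[w10; w11]:
  w00 = 1/2, w01 = -1/2, w10 = -1/2, w11 = -1

1/2 -1/2 -1/2 -1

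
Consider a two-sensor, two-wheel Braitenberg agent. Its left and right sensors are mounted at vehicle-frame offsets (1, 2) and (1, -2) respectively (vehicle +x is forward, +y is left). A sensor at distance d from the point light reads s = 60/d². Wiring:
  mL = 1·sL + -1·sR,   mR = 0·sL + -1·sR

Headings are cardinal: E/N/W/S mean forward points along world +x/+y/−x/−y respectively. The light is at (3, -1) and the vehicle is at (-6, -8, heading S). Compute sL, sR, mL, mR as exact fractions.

left sensor world pos  = (-4, -9); dL² = 113
right sensor world pos = (-8, -9); dR² = 185
sL = 60/113 = 60/113
sR = 60/185 = 12/37
mL = 1·sL + -1·sR = 864/4181
mR = 0·sL + -1·sR = -12/37

60/113 12/37 864/4181 -12/37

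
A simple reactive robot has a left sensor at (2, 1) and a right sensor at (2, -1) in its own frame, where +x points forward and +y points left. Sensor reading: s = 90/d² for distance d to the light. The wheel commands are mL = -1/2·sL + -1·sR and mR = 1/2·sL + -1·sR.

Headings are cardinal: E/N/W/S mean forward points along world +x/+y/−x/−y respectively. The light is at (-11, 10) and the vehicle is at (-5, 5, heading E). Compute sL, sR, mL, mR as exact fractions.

9/8 9/10 -117/80 -27/80

left sensor world pos  = (-3, 6); dL² = 80
right sensor world pos = (-3, 4); dR² = 100
sL = 90/80 = 9/8
sR = 90/100 = 9/10
mL = -1/2·sL + -1·sR = -117/80
mR = 1/2·sL + -1·sR = -27/80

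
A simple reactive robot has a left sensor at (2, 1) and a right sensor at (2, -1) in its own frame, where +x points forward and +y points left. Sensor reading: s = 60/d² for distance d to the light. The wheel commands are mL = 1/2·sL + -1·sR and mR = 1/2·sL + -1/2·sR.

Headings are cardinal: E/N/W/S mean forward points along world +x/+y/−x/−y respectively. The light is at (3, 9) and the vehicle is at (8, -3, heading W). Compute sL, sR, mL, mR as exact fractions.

left sensor world pos  = (6, -4); dL² = 178
right sensor world pos = (6, -2); dR² = 130
sL = 60/178 = 30/89
sR = 60/130 = 6/13
mL = 1/2·sL + -1·sR = -339/1157
mR = 1/2·sL + -1/2·sR = -72/1157

30/89 6/13 -339/1157 -72/1157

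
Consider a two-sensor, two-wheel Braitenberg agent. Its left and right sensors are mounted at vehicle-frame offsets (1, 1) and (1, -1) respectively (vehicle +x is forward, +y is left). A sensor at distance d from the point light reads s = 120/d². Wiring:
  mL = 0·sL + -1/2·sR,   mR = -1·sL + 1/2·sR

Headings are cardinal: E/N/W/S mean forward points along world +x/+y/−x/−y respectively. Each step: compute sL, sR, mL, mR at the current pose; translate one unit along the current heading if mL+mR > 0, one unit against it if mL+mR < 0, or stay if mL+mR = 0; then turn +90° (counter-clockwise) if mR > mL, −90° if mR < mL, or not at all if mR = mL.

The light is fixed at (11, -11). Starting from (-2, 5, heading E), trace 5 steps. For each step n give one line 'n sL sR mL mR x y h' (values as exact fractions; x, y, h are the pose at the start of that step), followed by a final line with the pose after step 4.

n=0: pose=(-2,5,E); sL=120/433, sR=40/123; mL=-20/123, mR=-6100/53259; mL+mR=-120/433 → advance -1; mR−mL=2560/53259 → turn +1·90°
n=1: pose=(-3,5,N); sL=60/257, sR=60/229; mL=-30/229, mR=-6030/58853; mL+mR=-60/257 → advance -1; mR−mL=1680/58853 → turn +1·90°
n=2: pose=(-3,4,W); sL=120/421, sR=120/481; mL=-60/481, mR=-32460/202501; mL+mR=-120/421 → advance -1; mR−mL=-7200/202501 → turn -1·90°
n=3: pose=(-2,4,N); sL=30/113, sR=3/10; mL=-3/20, mR=-261/2260; mL+mR=-30/113 → advance -1; mR−mL=39/1130 → turn +1·90°
n=4: pose=(-2,3,W); sL=24/73, sR=120/421; mL=-60/421, mR=-5724/30733; mL+mR=-24/73 → advance -1; mR−mL=-1344/30733 → turn -1·90°

0 120/433 40/123 -20/123 -6100/53259 -2 5 E
1 60/257 60/229 -30/229 -6030/58853 -3 5 N
2 120/421 120/481 -60/481 -32460/202501 -3 4 W
3 30/113 3/10 -3/20 -261/2260 -2 4 N
4 24/73 120/421 -60/421 -5724/30733 -2 3 W
final -1 3 N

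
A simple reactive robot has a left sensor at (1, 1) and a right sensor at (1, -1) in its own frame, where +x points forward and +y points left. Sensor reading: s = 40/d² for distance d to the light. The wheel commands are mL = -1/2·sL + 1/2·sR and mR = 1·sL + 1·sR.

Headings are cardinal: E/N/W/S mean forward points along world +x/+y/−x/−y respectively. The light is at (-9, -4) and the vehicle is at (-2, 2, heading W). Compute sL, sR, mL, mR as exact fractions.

40/61 8/17 -96/1037 1168/1037

left sensor world pos  = (-3, 1); dL² = 61
right sensor world pos = (-3, 3); dR² = 85
sL = 40/61 = 40/61
sR = 40/85 = 8/17
mL = -1/2·sL + 1/2·sR = -96/1037
mR = 1·sL + 1·sR = 1168/1037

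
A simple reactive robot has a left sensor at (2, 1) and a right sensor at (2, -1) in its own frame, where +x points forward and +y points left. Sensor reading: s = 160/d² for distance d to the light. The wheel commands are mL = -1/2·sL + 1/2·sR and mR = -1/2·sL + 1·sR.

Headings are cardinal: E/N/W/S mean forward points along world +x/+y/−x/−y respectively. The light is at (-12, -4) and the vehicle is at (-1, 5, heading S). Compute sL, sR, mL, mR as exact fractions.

left sensor world pos  = (0, 3); dL² = 193
right sensor world pos = (-2, 3); dR² = 149
sL = 160/193 = 160/193
sR = 160/149 = 160/149
mL = -1/2·sL + 1/2·sR = 3520/28757
mR = -1/2·sL + 1·sR = 18960/28757

160/193 160/149 3520/28757 18960/28757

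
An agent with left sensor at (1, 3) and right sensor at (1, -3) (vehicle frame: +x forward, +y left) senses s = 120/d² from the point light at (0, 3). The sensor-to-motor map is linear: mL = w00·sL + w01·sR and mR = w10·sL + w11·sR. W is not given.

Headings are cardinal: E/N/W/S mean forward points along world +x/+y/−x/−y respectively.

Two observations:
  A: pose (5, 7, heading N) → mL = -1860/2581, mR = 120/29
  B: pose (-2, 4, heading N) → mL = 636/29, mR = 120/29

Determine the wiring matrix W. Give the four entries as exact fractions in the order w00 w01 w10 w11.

-1/2 1 1 0

obs A: pose=(5,7,N) → sL=120/29, sR=120/89, mL=-1860/2581, mR=120/29
obs B: pose=(-2,4,N) → sL=120/29, sR=24, mL=636/29, mR=120/29
sensor matrix S = [[120/29, 120/89], [120/29, 24]]; det S = 241920/2581
solve [mL_A; mL_B] = S·[w00; w01] and [mR_A; mR_B] = S·[w10; w11]:
  w00 = -1/2, w01 = 1, w10 = 1, w11 = 0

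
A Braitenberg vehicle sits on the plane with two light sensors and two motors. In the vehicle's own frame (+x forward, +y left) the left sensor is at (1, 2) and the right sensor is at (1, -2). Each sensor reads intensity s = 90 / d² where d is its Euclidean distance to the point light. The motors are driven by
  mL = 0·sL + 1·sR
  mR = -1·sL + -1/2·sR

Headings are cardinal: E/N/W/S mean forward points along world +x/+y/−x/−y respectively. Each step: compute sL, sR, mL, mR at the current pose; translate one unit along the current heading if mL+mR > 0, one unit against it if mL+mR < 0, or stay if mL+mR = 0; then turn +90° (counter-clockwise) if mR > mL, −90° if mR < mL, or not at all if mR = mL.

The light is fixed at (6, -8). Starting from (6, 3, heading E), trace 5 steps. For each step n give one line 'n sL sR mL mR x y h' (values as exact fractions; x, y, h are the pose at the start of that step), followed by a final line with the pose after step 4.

n=0: pose=(6,3,E); sL=9/17, sR=45/41; mL=45/41, mR=-1503/1394; mL+mR=27/1394 → advance +1; mR−mL=-3033/1394 → turn -1·90°
n=1: pose=(7,3,S); sL=90/109, sR=90/101; mL=90/101, mR=-13995/11009; mL+mR=-4185/11009 → advance -1; mR−mL=-23805/11009 → turn -1·90°
n=2: pose=(7,4,W); sL=9/10, sR=45/98; mL=45/98, mR=-1107/980; mL+mR=-657/980 → advance -1; mR−mL=-1557/980 → turn -1·90°
n=3: pose=(8,4,N); sL=90/169, sR=18/37; mL=18/37, mR=-4851/6253; mL+mR=-1809/6253 → advance -1; mR−mL=-7893/6253 → turn -1·90°
n=4: pose=(8,3,E); sL=45/89, sR=1; mL=1, mR=-179/178; mL+mR=-1/178 → advance -1; mR−mL=-357/178 → turn -1·90°

0 9/17 45/41 45/41 -1503/1394 6 3 E
1 90/109 90/101 90/101 -13995/11009 7 3 S
2 9/10 45/98 45/98 -1107/980 7 4 W
3 90/169 18/37 18/37 -4851/6253 8 4 N
4 45/89 1 1 -179/178 8 3 E
final 7 3 S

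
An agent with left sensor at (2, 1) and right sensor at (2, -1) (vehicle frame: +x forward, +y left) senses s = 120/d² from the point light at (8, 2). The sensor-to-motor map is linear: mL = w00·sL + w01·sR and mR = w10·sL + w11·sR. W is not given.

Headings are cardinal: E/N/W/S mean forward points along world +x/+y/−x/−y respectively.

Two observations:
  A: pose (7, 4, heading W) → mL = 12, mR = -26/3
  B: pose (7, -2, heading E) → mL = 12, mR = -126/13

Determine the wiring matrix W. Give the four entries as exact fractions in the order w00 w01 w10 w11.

1 0 -1 1/2

obs A: pose=(7,4,W) → sL=12, sR=20/3, mL=12, mR=-26/3
obs B: pose=(7,-2,E) → sL=12, sR=60/13, mL=12, mR=-126/13
sensor matrix S = [[12, 20/3], [12, 60/13]]; det S = -320/13
solve [mL_A; mL_B] = S·[w00; w01] and [mR_A; mR_B] = S·[w10; w11]:
  w00 = 1, w01 = 0, w10 = -1, w11 = 1/2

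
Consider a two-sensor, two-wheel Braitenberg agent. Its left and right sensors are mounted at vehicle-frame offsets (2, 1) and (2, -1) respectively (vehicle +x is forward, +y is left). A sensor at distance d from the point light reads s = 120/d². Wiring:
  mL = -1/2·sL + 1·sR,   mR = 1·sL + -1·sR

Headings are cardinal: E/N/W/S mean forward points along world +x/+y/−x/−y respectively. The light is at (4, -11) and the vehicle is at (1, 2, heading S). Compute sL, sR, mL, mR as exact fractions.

24/25 120/137 1356/3425 288/3425

left sensor world pos  = (2, 0); dL² = 125
right sensor world pos = (0, 0); dR² = 137
sL = 120/125 = 24/25
sR = 120/137 = 120/137
mL = -1/2·sL + 1·sR = 1356/3425
mR = 1·sL + -1·sR = 288/3425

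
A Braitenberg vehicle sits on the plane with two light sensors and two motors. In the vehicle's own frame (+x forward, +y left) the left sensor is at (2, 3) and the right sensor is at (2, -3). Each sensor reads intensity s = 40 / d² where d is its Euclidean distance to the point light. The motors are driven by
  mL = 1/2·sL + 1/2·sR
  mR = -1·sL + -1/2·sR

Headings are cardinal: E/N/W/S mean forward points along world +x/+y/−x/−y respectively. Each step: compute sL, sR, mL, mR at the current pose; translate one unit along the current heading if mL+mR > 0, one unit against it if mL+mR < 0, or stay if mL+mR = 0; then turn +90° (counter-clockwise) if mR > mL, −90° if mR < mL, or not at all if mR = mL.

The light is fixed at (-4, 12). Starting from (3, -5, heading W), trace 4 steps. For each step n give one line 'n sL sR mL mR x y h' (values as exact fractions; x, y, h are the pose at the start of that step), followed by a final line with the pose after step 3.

n=0: pose=(3,-5,W); sL=8/85, sR=40/221; mL=152/1105, mR=-12/65; mL+mR=-4/85 → advance -1; mR−mL=-356/1105 → turn -1·90°
n=1: pose=(4,-5,N); sL=4/25, sR=20/173; mL=596/4325, mR=-942/4325; mL+mR=-2/25 → advance -1; mR−mL=-1538/4325 → turn -1·90°
n=2: pose=(4,-6,E); sL=8/65, sR=40/541; mL=3464/35165, mR=-5628/35165; mL+mR=-4/65 → advance -1; mR−mL=-9092/35165 → turn -1·90°
n=3: pose=(3,-6,S); sL=2/25, sR=5/52; mL=229/2600, mR=-333/2600; mL+mR=-1/25 → advance -1; mR−mL=-281/1300 → turn -1·90°

0 8/85 40/221 152/1105 -12/65 3 -5 W
1 4/25 20/173 596/4325 -942/4325 4 -5 N
2 8/65 40/541 3464/35165 -5628/35165 4 -6 E
3 2/25 5/52 229/2600 -333/2600 3 -6 S
final 3 -5 W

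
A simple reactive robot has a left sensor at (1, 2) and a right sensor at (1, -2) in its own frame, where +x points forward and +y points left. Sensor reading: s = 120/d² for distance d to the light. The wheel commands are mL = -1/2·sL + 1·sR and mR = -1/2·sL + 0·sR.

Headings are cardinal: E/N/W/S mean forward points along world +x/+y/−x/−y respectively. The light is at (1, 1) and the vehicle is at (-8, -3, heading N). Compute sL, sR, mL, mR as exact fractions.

12/13 60/29 606/377 -6/13

left sensor world pos  = (-10, -2); dL² = 130
right sensor world pos = (-6, -2); dR² = 58
sL = 120/130 = 12/13
sR = 120/58 = 60/29
mL = -1/2·sL + 1·sR = 606/377
mR = -1/2·sL + 0·sR = -6/13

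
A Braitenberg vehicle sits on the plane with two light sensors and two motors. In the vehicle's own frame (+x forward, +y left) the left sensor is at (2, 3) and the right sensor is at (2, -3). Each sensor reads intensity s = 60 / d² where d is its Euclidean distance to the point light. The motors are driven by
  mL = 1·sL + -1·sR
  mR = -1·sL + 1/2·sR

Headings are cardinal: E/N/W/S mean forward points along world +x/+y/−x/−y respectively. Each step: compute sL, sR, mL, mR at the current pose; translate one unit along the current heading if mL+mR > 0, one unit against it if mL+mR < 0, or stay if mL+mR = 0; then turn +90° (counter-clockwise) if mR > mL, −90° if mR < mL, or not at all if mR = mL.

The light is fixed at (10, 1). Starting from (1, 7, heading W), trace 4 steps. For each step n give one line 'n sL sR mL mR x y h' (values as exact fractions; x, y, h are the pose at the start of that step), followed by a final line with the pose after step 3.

0 6/13 30/101 216/1313 -411/1313 1 7 W
1 12/37 60/89 -1152/3293 42/3293 2 7 N
2 15/26 15/41 225/1066 -210/533 2 6 W
3 60/149 12/13 -1008/1937 114/1937 3 6 N
final 3 5 W

n=0: pose=(1,7,W); sL=6/13, sR=30/101; mL=216/1313, mR=-411/1313; mL+mR=-15/101 → advance -1; mR−mL=-627/1313 → turn -1·90°
n=1: pose=(2,7,N); sL=12/37, sR=60/89; mL=-1152/3293, mR=42/3293; mL+mR=-30/89 → advance -1; mR−mL=1194/3293 → turn +1·90°
n=2: pose=(2,6,W); sL=15/26, sR=15/41; mL=225/1066, mR=-210/533; mL+mR=-15/82 → advance -1; mR−mL=-645/1066 → turn -1·90°
n=3: pose=(3,6,N); sL=60/149, sR=12/13; mL=-1008/1937, mR=114/1937; mL+mR=-6/13 → advance -1; mR−mL=1122/1937 → turn +1·90°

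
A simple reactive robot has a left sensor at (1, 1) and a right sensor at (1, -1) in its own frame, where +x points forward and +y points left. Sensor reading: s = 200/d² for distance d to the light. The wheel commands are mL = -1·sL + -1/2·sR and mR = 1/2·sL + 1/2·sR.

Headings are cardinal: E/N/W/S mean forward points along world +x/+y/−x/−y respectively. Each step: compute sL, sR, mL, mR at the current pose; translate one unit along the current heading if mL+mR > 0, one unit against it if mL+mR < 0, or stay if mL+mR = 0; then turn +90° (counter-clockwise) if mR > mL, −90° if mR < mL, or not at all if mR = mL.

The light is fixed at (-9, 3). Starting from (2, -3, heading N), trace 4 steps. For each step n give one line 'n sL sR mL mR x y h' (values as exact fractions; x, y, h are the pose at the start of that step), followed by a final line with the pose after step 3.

n=0: pose=(2,-3,N); sL=8/5, sR=200/169; mL=-1852/845, mR=1176/845; mL+mR=-4/5 → advance -1; mR−mL=3028/845 → turn +1·90°
n=1: pose=(2,-4,W); sL=50/41, sR=25/17; mL=-2725/1394, mR=1875/1394; mL+mR=-25/41 → advance -1; mR−mL=2300/697 → turn +1·90°
n=2: pose=(3,-4,S); sL=200/233, sR=40/37; mL=-12060/8621, mR=8360/8621; mL+mR=-100/233 → advance -1; mR−mL=20420/8621 → turn +1·90°
n=3: pose=(3,-3,E); sL=100/97, sR=100/109; mL=-15750/10573, mR=10300/10573; mL+mR=-50/97 → advance -1; mR−mL=26050/10573 → turn +1·90°

0 8/5 200/169 -1852/845 1176/845 2 -3 N
1 50/41 25/17 -2725/1394 1875/1394 2 -4 W
2 200/233 40/37 -12060/8621 8360/8621 3 -4 S
3 100/97 100/109 -15750/10573 10300/10573 3 -3 E
final 2 -3 N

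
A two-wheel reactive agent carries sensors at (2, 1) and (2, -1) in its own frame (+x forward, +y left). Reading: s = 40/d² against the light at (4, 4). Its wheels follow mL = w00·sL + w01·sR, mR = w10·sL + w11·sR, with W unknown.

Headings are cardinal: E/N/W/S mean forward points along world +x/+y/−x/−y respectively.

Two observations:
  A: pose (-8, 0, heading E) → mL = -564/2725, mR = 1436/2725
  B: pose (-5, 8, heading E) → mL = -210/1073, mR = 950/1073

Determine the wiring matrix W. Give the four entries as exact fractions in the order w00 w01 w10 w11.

obs A: pose=(-8,0,E) → sL=40/109, sR=8/25, mL=-564/2725, mR=1436/2725
obs B: pose=(-5,8,E) → sL=20/37, sR=20/29, mL=-210/1073, mR=950/1073
sensor matrix S = [[40/109, 8/25], [20/37, 20/29]]; det S = 46848/584785
solve [mL_A; mL_B] = S·[w00; w01] and [mR_A; mR_B] = S·[w10; w11]:
  w00 = -1, w01 = 1/2, w10 = 1, w11 = 1/2

-1 1/2 1 1/2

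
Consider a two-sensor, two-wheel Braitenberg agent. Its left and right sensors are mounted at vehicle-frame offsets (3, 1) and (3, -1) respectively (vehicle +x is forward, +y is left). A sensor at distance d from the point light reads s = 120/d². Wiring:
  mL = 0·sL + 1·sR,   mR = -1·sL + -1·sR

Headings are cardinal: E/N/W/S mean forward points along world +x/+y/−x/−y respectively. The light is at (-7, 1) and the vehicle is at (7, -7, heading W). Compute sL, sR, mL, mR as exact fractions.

60/101 12/17 12/17 -2232/1717

left sensor world pos  = (4, -8); dL² = 202
right sensor world pos = (4, -6); dR² = 170
sL = 120/202 = 60/101
sR = 120/170 = 12/17
mL = 0·sL + 1·sR = 12/17
mR = -1·sL + -1·sR = -2232/1717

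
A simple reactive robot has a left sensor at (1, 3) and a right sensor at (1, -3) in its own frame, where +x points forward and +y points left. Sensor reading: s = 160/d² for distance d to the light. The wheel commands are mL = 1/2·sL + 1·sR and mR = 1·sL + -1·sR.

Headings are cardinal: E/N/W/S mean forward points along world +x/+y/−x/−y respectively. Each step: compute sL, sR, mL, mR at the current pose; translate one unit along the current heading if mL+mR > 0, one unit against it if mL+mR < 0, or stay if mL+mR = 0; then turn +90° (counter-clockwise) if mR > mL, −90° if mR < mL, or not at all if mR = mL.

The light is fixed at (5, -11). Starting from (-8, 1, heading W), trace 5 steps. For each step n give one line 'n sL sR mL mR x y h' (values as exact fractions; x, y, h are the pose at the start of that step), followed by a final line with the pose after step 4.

0 160/277 160/421 78000/116617 23040/116617 -8 1 W
1 80/229 16/29 4824/6641 -1344/6641 -9 1 N
2 32/85 160/269 17904/22865 -4992/22865 -9 2 E
3 40/61 2/5 222/305 78/305 -8 2 S
4 160/277 160/421 78000/116617 23040/116617 -8 1 W
final -9 1 N

n=0: pose=(-8,1,W); sL=160/277, sR=160/421; mL=78000/116617, mR=23040/116617; mL+mR=240/277 → advance +1; mR−mL=-54960/116617 → turn -1·90°
n=1: pose=(-9,1,N); sL=80/229, sR=16/29; mL=4824/6641, mR=-1344/6641; mL+mR=120/229 → advance +1; mR−mL=-6168/6641 → turn -1·90°
n=2: pose=(-9,2,E); sL=32/85, sR=160/269; mL=17904/22865, mR=-4992/22865; mL+mR=48/85 → advance +1; mR−mL=-22896/22865 → turn -1·90°
n=3: pose=(-8,2,S); sL=40/61, sR=2/5; mL=222/305, mR=78/305; mL+mR=60/61 → advance +1; mR−mL=-144/305 → turn -1·90°
n=4: pose=(-8,1,W); sL=160/277, sR=160/421; mL=78000/116617, mR=23040/116617; mL+mR=240/277 → advance +1; mR−mL=-54960/116617 → turn -1·90°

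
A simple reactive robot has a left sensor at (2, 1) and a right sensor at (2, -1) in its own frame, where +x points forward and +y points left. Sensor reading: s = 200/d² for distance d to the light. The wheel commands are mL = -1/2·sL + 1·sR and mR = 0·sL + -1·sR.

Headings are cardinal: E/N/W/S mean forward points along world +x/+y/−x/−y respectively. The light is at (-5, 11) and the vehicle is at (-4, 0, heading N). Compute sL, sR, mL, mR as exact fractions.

left sensor world pos  = (-5, 2); dL² = 81
right sensor world pos = (-3, 2); dR² = 85
sL = 200/81 = 200/81
sR = 200/85 = 40/17
mL = -1/2·sL + 1·sR = 1540/1377
mR = 0·sL + -1·sR = -40/17

200/81 40/17 1540/1377 -40/17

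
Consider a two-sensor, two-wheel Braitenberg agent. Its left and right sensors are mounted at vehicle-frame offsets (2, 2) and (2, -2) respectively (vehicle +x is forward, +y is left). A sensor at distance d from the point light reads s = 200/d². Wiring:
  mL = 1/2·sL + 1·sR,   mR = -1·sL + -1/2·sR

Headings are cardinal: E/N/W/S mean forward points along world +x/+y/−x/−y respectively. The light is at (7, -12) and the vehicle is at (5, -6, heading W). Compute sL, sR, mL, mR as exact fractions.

25/4 5/2 45/8 -15/2

left sensor world pos  = (3, -8); dL² = 32
right sensor world pos = (3, -4); dR² = 80
sL = 200/32 = 25/4
sR = 200/80 = 5/2
mL = 1/2·sL + 1·sR = 45/8
mR = -1·sL + -1/2·sR = -15/2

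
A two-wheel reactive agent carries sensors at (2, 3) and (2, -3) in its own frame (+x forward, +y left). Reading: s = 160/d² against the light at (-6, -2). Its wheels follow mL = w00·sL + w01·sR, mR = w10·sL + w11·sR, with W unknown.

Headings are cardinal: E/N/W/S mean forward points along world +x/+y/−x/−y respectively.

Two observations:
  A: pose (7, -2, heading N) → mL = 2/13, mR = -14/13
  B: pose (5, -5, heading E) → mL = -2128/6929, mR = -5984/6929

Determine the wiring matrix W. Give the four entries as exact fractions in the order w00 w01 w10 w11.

1/2 -1 -1/2 -1/2

obs A: pose=(7,-2,N) → sL=20/13, sR=8/13, mL=2/13, mR=-14/13
obs B: pose=(5,-5,E) → sL=160/169, sR=32/41, mL=-2128/6929, mR=-5984/6929
sensor matrix S = [[20/13, 8/13], [160/169, 32/41]]; det S = 55680/90077
solve [mL_A; mL_B] = S·[w00; w01] and [mR_A; mR_B] = S·[w10; w11]:
  w00 = 1/2, w01 = -1, w10 = -1/2, w11 = -1/2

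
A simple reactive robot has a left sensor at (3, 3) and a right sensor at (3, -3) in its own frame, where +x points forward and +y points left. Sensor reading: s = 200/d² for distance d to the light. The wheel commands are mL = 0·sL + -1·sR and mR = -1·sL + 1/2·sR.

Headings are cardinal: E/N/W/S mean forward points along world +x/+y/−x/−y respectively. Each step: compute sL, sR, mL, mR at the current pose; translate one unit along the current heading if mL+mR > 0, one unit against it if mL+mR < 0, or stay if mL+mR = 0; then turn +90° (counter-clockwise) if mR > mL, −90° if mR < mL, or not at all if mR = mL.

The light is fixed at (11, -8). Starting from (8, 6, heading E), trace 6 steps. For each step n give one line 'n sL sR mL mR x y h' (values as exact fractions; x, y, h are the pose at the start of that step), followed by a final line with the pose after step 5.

0 200/289 200/121 -200/121 4700/34969 8 6 E
1 100/169 20/29 -20/29 -1210/4901 7 6 N
2 200/149 40/61 -40/61 -9220/9089 7 5 W
3 50/73 25/32 -25/32 -1375/4672 8 5 N
4 200/117 200/261 -200/261 -500/377 8 4 W
5 4/5 100/113 -100/113 -202/565 9 4 N
final 9 3 W

n=0: pose=(8,6,E); sL=200/289, sR=200/121; mL=-200/121, mR=4700/34969; mL+mR=-53100/34969 → advance -1; mR−mL=62500/34969 → turn +1·90°
n=1: pose=(7,6,N); sL=100/169, sR=20/29; mL=-20/29, mR=-1210/4901; mL+mR=-4590/4901 → advance -1; mR−mL=2170/4901 → turn +1·90°
n=2: pose=(7,5,W); sL=200/149, sR=40/61; mL=-40/61, mR=-9220/9089; mL+mR=-15180/9089 → advance -1; mR−mL=-3260/9089 → turn -1·90°
n=3: pose=(8,5,N); sL=50/73, sR=25/32; mL=-25/32, mR=-1375/4672; mL+mR=-5025/4672 → advance -1; mR−mL=2275/4672 → turn +1·90°
n=4: pose=(8,4,W); sL=200/117, sR=200/261; mL=-200/261, mR=-500/377; mL+mR=-7100/3393 → advance -1; mR−mL=-1900/3393 → turn -1·90°
n=5: pose=(9,4,N); sL=4/5, sR=100/113; mL=-100/113, mR=-202/565; mL+mR=-702/565 → advance -1; mR−mL=298/565 → turn +1·90°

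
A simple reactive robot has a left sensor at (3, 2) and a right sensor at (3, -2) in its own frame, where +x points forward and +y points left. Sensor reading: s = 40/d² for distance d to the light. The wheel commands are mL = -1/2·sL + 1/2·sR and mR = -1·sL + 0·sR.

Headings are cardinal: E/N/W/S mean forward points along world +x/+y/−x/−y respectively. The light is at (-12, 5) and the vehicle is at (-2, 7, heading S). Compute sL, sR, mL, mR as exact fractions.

8/29 8/13 64/377 -8/29

left sensor world pos  = (0, 4); dL² = 145
right sensor world pos = (-4, 4); dR² = 65
sL = 40/145 = 8/29
sR = 40/65 = 8/13
mL = -1/2·sL + 1/2·sR = 64/377
mR = -1·sL + 0·sR = -8/29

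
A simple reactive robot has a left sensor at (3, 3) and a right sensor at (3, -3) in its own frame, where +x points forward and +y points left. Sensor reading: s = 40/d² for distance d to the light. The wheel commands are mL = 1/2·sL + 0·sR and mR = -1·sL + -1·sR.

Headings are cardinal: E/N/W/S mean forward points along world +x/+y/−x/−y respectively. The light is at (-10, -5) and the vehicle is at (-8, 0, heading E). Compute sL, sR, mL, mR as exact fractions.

left sensor world pos  = (-5, 3); dL² = 89
right sensor world pos = (-5, -3); dR² = 29
sL = 40/89 = 40/89
sR = 40/29 = 40/29
mL = 1/2·sL + 0·sR = 20/89
mR = -1·sL + -1·sR = -4720/2581

40/89 40/29 20/89 -4720/2581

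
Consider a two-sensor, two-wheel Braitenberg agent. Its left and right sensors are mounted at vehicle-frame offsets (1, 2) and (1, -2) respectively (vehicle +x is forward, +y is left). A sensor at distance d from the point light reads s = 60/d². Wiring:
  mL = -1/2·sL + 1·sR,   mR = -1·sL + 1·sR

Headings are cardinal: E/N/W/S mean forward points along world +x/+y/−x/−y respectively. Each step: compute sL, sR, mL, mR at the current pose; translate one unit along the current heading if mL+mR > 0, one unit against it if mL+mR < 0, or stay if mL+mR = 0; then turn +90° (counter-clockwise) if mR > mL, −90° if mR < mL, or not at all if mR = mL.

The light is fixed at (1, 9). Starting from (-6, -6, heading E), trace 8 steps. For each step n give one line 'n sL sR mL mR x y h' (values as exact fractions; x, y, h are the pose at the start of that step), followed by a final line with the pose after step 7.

0 12/41 12/65 102/2665 -288/2665 -6 -6 E
1 15/73 15/89 855/12994 -240/6497 -7 -6 S
2 4/27 60/277 1066/7479 512/7479 -7 -7 W
3 30/173 30/137 3135/23701 1080/23701 -8 -7 N
4 60/233 60/353 3390/82249 -7200/82249 -8 -6 E
5 3/16 3/20 9/160 -3/80 -9 -6 S
6 12/89 60/317 3438/28213 1536/28213 -9 -7 W
7 30/197 10/51 1205/10047 440/10047 -10 -7 N
final -10 -6 E

n=0: pose=(-6,-6,E); sL=12/41, sR=12/65; mL=102/2665, mR=-288/2665; mL+mR=-186/2665 → advance -1; mR−mL=-6/41 → turn -1·90°
n=1: pose=(-7,-6,S); sL=15/73, sR=15/89; mL=855/12994, mR=-240/6497; mL+mR=375/12994 → advance +1; mR−mL=-15/146 → turn -1·90°
n=2: pose=(-7,-7,W); sL=4/27, sR=60/277; mL=1066/7479, mR=512/7479; mL+mR=526/2493 → advance +1; mR−mL=-2/27 → turn -1·90°
n=3: pose=(-8,-7,N); sL=30/173, sR=30/137; mL=3135/23701, mR=1080/23701; mL+mR=4215/23701 → advance +1; mR−mL=-15/173 → turn -1·90°
n=4: pose=(-8,-6,E); sL=60/233, sR=60/353; mL=3390/82249, mR=-7200/82249; mL+mR=-3810/82249 → advance -1; mR−mL=-30/233 → turn -1·90°
n=5: pose=(-9,-6,S); sL=3/16, sR=3/20; mL=9/160, mR=-3/80; mL+mR=3/160 → advance +1; mR−mL=-3/32 → turn -1·90°
n=6: pose=(-9,-7,W); sL=12/89, sR=60/317; mL=3438/28213, mR=1536/28213; mL+mR=4974/28213 → advance +1; mR−mL=-6/89 → turn -1·90°
n=7: pose=(-10,-7,N); sL=30/197, sR=10/51; mL=1205/10047, mR=440/10047; mL+mR=1645/10047 → advance +1; mR−mL=-15/197 → turn -1·90°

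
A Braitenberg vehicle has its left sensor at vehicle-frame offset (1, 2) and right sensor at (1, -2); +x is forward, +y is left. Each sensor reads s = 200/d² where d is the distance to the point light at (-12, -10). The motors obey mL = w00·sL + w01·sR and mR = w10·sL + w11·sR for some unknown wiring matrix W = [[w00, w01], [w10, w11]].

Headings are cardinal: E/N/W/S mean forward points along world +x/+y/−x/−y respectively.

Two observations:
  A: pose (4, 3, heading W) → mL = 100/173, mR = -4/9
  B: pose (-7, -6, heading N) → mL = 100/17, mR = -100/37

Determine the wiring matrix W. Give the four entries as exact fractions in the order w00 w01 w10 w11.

obs A: pose=(4,3,W) → sL=100/173, sR=4/9, mL=100/173, mR=-4/9
obs B: pose=(-7,-6,N) → sL=100/17, sR=100/37, mL=100/17, mR=-100/37
sensor matrix S = [[100/173, 4/9], [100/17, 100/37]]; det S = -1030400/979353
solve [mL_A; mL_B] = S·[w00; w01] and [mR_A; mR_B] = S·[w10; w11]:
  w00 = 1, w01 = 0, w10 = 0, w11 = -1

1 0 0 -1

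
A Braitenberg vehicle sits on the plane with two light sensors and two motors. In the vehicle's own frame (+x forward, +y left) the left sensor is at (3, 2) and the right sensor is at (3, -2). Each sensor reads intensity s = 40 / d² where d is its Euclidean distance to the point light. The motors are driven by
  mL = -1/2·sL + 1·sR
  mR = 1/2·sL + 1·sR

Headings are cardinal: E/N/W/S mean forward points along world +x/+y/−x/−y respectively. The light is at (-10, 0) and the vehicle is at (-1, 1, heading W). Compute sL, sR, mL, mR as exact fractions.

left sensor world pos  = (-4, -1); dL² = 37
right sensor world pos = (-4, 3); dR² = 45
sL = 40/37 = 40/37
sR = 40/45 = 8/9
mL = -1/2·sL + 1·sR = 116/333
mR = 1/2·sL + 1·sR = 476/333

40/37 8/9 116/333 476/333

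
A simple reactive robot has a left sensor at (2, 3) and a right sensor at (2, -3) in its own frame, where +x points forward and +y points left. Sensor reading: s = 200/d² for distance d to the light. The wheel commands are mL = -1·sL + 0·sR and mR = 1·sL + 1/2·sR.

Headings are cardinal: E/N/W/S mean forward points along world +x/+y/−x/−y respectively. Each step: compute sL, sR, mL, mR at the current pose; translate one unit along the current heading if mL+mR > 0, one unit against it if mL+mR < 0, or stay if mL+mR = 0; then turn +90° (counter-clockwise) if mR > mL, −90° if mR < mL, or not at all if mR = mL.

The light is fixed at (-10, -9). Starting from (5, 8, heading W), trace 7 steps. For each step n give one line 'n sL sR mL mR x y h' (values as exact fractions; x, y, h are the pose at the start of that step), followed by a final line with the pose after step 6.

n=0: pose=(5,8,W); sL=40/73, sR=200/569; mL=-40/73, mR=30060/41537; mL+mR=100/569 → advance +1; mR−mL=52820/41537 → turn +1·90°
n=1: pose=(4,8,S); sL=100/257, sR=100/173; mL=-100/257, mR=30150/44461; mL+mR=50/173 → advance +1; mR−mL=47450/44461 → turn +1·90°
n=2: pose=(4,7,E); sL=200/617, sR=8/17; mL=-200/617, mR=5868/10489; mL+mR=4/17 → advance +1; mR−mL=9268/10489 → turn +1·90°
n=3: pose=(5,7,N); sL=50/117, sR=25/81; mL=-50/117, mR=1225/2106; mL+mR=25/162 → advance +1; mR−mL=2125/2106 → turn +1·90°
n=4: pose=(5,8,W); sL=40/73, sR=200/569; mL=-40/73, mR=30060/41537; mL+mR=100/569 → advance +1; mR−mL=52820/41537 → turn +1·90°
n=5: pose=(4,8,S); sL=100/257, sR=100/173; mL=-100/257, mR=30150/44461; mL+mR=50/173 → advance +1; mR−mL=47450/44461 → turn +1·90°
n=6: pose=(4,7,E); sL=200/617, sR=8/17; mL=-200/617, mR=5868/10489; mL+mR=4/17 → advance +1; mR−mL=9268/10489 → turn +1·90°

0 40/73 200/569 -40/73 30060/41537 5 8 W
1 100/257 100/173 -100/257 30150/44461 4 8 S
2 200/617 8/17 -200/617 5868/10489 4 7 E
3 50/117 25/81 -50/117 1225/2106 5 7 N
4 40/73 200/569 -40/73 30060/41537 5 8 W
5 100/257 100/173 -100/257 30150/44461 4 8 S
6 200/617 8/17 -200/617 5868/10489 4 7 E
final 5 7 N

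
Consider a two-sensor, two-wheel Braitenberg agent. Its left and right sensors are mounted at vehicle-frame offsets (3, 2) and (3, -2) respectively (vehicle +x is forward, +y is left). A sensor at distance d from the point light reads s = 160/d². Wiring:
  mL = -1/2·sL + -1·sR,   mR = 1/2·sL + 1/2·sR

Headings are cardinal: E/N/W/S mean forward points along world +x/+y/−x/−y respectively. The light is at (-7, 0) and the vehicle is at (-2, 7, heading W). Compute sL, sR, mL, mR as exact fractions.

left sensor world pos  = (-5, 5); dL² = 29
right sensor world pos = (-5, 9); dR² = 85
sL = 160/29 = 160/29
sR = 160/85 = 32/17
mL = -1/2·sL + -1·sR = -2288/493
mR = 1/2·sL + 1/2·sR = 1824/493

160/29 32/17 -2288/493 1824/493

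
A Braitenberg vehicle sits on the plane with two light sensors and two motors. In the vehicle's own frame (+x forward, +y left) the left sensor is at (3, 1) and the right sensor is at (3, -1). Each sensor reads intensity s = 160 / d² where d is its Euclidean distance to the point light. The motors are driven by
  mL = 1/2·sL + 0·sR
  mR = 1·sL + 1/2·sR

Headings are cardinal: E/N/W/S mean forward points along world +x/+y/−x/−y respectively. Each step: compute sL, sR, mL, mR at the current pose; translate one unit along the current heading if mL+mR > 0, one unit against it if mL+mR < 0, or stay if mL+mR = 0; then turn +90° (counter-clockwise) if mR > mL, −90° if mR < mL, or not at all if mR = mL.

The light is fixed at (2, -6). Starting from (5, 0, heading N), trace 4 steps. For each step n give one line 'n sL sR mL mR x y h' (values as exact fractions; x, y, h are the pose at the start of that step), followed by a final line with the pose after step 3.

n=0: pose=(5,0,N); sL=32/17, sR=160/97; mL=16/17, mR=4464/1649; mL+mR=6016/1649 → advance +1; mR−mL=2912/1649 → turn +1·90°
n=1: pose=(5,1,W); sL=40/9, sR=5/2; mL=20/9, mR=205/36; mL+mR=95/12 → advance +1; mR−mL=125/36 → turn +1·90°
n=2: pose=(4,1,S); sL=32/5, sR=160/17; mL=16/5, mR=944/85; mL+mR=1216/85 → advance +1; mR−mL=672/85 → turn +1·90°
n=3: pose=(4,0,E); sL=80/37, sR=16/5; mL=40/37, mR=696/185; mL+mR=896/185 → advance +1; mR−mL=496/185 → turn +1·90°

0 32/17 160/97 16/17 4464/1649 5 0 N
1 40/9 5/2 20/9 205/36 5 1 W
2 32/5 160/17 16/5 944/85 4 1 S
3 80/37 16/5 40/37 696/185 4 0 E
final 5 0 N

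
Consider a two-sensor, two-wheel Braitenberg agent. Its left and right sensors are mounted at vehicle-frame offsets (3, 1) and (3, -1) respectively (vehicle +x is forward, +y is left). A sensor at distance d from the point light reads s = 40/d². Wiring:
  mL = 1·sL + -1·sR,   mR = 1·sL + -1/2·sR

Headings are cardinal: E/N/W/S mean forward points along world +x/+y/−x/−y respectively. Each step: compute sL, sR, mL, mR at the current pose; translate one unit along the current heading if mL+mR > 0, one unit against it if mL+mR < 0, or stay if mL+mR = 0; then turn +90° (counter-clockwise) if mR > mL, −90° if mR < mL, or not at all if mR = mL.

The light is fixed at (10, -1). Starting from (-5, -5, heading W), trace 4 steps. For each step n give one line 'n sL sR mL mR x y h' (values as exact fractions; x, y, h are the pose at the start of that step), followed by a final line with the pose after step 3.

0 40/349 40/333 -640/116217 6340/116217 -5 -5 W
1 20/137 20/169 640/23153 2010/23153 -6 -5 S
2 8/37 8/41 32/1517 180/1517 -6 -6 E
3 2/13 1/5 -3/65 7/130 -5 -6 N
final -5 -5 W

n=0: pose=(-5,-5,W); sL=40/349, sR=40/333; mL=-640/116217, mR=6340/116217; mL+mR=1900/38739 → advance +1; mR−mL=20/333 → turn +1·90°
n=1: pose=(-6,-5,S); sL=20/137, sR=20/169; mL=640/23153, mR=2010/23153; mL+mR=2650/23153 → advance +1; mR−mL=10/169 → turn +1·90°
n=2: pose=(-6,-6,E); sL=8/37, sR=8/41; mL=32/1517, mR=180/1517; mL+mR=212/1517 → advance +1; mR−mL=4/41 → turn +1·90°
n=3: pose=(-5,-6,N); sL=2/13, sR=1/5; mL=-3/65, mR=7/130; mL+mR=1/130 → advance +1; mR−mL=1/10 → turn +1·90°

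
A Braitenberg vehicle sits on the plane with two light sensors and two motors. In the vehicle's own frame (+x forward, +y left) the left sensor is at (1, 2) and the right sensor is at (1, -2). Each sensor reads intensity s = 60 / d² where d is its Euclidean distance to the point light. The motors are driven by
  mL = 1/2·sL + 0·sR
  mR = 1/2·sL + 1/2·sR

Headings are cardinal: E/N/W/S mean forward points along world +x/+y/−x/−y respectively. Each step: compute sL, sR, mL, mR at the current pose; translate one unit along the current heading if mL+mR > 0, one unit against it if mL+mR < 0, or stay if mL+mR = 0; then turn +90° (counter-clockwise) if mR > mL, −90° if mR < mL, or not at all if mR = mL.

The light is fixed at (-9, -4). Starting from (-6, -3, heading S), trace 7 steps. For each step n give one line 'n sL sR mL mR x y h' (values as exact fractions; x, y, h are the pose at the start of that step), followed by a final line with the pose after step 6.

0 12/5 60 6/5 156/5 -6 -3 S
1 3 3 3/2 3 -6 -4 E
2 12 60/37 6 252/37 -5 -4 N
3 6 10/3 3 14/3 -5 -3 W
4 12/5 60 6/5 156/5 -6 -3 S
5 3 3 3/2 3 -6 -4 E
6 12 60/37 6 252/37 -5 -4 N
final -5 -3 W

n=0: pose=(-6,-3,S); sL=12/5, sR=60; mL=6/5, mR=156/5; mL+mR=162/5 → advance +1; mR−mL=30 → turn +1·90°
n=1: pose=(-6,-4,E); sL=3, sR=3; mL=3/2, mR=3; mL+mR=9/2 → advance +1; mR−mL=3/2 → turn +1·90°
n=2: pose=(-5,-4,N); sL=12, sR=60/37; mL=6, mR=252/37; mL+mR=474/37 → advance +1; mR−mL=30/37 → turn +1·90°
n=3: pose=(-5,-3,W); sL=6, sR=10/3; mL=3, mR=14/3; mL+mR=23/3 → advance +1; mR−mL=5/3 → turn +1·90°
n=4: pose=(-6,-3,S); sL=12/5, sR=60; mL=6/5, mR=156/5; mL+mR=162/5 → advance +1; mR−mL=30 → turn +1·90°
n=5: pose=(-6,-4,E); sL=3, sR=3; mL=3/2, mR=3; mL+mR=9/2 → advance +1; mR−mL=3/2 → turn +1·90°
n=6: pose=(-5,-4,N); sL=12, sR=60/37; mL=6, mR=252/37; mL+mR=474/37 → advance +1; mR−mL=30/37 → turn +1·90°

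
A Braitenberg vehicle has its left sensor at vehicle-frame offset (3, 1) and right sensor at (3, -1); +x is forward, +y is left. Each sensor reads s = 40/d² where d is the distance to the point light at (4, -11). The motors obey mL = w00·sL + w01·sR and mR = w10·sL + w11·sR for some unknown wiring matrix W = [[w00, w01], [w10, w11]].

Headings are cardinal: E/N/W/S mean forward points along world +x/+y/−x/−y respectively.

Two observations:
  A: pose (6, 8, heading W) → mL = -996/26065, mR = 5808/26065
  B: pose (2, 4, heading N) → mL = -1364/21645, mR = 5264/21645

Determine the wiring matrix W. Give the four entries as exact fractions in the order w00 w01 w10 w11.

obs A: pose=(6,8,W) → sL=8/65, sR=40/401, mL=-996/26065, mR=5808/26065
obs B: pose=(2,4,N) → sL=40/333, sR=8/65, mL=-1364/21645, mR=5264/21645
sensor matrix S = [[8/65, 40/401], [40/333, 8/65]]; det S = 1786112/564176925
solve [mL_A; mL_B] = S·[w00; w01] and [mR_A; mR_B] = S·[w10; w11]:
  w00 = 1/2, w01 = -1, w10 = 1, w11 = 1

1/2 -1 1 1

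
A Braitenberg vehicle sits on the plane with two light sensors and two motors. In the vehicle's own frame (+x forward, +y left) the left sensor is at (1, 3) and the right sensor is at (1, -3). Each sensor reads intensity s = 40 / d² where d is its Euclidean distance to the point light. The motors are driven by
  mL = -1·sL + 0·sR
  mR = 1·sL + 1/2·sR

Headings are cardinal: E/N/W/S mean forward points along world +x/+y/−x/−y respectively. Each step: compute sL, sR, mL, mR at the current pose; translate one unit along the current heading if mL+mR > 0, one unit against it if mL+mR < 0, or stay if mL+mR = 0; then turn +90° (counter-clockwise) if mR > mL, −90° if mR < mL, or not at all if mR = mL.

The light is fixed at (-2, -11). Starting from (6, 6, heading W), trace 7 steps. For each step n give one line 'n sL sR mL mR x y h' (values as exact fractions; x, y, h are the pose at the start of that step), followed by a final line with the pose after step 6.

n=0: pose=(6,6,W); sL=8/49, sR=40/449; mL=-8/49, mR=4572/22001; mL+mR=20/449 → advance +1; mR−mL=8164/22001 → turn +1·90°
n=1: pose=(5,6,S); sL=10/89, sR=5/34; mL=-10/89, mR=1125/6052; mL+mR=5/68 → advance +1; mR−mL=1805/6052 → turn +1·90°
n=2: pose=(5,5,E); sL=8/85, sR=40/233; mL=-8/85, mR=3564/19805; mL+mR=20/233 → advance +1; mR−mL=5428/19805 → turn +1·90°
n=3: pose=(6,5,N); sL=20/157, sR=4/41; mL=-20/157, mR=1134/6437; mL+mR=2/41 → advance +1; mR−mL=1954/6437 → turn +1·90°
n=4: pose=(6,6,W); sL=8/49, sR=40/449; mL=-8/49, mR=4572/22001; mL+mR=20/449 → advance +1; mR−mL=8164/22001 → turn +1·90°
n=5: pose=(5,6,S); sL=10/89, sR=5/34; mL=-10/89, mR=1125/6052; mL+mR=5/68 → advance +1; mR−mL=1805/6052 → turn +1·90°
n=6: pose=(5,5,E); sL=8/85, sR=40/233; mL=-8/85, mR=3564/19805; mL+mR=20/233 → advance +1; mR−mL=5428/19805 → turn +1·90°

0 8/49 40/449 -8/49 4572/22001 6 6 W
1 10/89 5/34 -10/89 1125/6052 5 6 S
2 8/85 40/233 -8/85 3564/19805 5 5 E
3 20/157 4/41 -20/157 1134/6437 6 5 N
4 8/49 40/449 -8/49 4572/22001 6 6 W
5 10/89 5/34 -10/89 1125/6052 5 6 S
6 8/85 40/233 -8/85 3564/19805 5 5 E
final 6 5 N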